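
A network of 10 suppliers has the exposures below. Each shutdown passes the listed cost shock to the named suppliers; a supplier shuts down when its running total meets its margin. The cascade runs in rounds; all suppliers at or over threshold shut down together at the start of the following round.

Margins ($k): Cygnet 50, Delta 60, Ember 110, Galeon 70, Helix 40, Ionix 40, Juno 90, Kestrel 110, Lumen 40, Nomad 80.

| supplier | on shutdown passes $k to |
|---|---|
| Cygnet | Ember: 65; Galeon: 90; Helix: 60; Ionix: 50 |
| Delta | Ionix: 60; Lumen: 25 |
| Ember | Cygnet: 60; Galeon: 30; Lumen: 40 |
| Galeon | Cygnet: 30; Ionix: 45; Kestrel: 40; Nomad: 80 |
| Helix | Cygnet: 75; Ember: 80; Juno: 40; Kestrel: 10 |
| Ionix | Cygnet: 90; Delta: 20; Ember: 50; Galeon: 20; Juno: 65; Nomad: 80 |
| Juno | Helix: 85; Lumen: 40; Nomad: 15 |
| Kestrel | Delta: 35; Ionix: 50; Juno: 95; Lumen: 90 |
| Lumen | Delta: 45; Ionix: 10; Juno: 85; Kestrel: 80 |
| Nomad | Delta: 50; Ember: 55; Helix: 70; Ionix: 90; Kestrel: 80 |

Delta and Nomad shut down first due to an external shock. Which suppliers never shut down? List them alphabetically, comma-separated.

Round 1 — Delta, Nomad shut down (initial).
  Ember: +55 → 55 < 110
  Helix: +70 → 70 ≥ 40
  Ionix: +60+90 → 150 ≥ 40
  Kestrel: +80 → 80 < 110
  Lumen: +25 → 25 < 40
Round 2 — Helix, Ionix shut down.
  Cygnet: +75+90 → 165 ≥ 50
  Ember: +80+50 → 185 ≥ 110
  Galeon: +20 → 20 < 70
  Juno: +40+65 → 105 ≥ 90
  Kestrel: +10 → 90 < 110
Round 3 — Cygnet, Ember, Juno shut down.
  Galeon: +90+30 → 140 ≥ 70
  Lumen: +40+40 → 105 ≥ 40
Round 4 — Galeon, Lumen shut down.
  Kestrel: +40+80 → 210 ≥ 110
Round 5 — Kestrel shuts down.
No further shutdowns.

none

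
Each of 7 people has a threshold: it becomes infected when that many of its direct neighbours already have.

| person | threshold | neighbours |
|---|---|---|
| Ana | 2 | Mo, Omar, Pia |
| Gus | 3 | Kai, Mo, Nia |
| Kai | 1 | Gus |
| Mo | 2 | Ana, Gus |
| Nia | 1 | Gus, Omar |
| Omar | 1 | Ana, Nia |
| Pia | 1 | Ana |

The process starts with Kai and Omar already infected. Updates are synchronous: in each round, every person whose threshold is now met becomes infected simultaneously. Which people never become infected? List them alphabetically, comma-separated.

Ana, Gus, Mo, Pia

Round 1 — Kai, Omar become infected (initial).
Round 2 — checking thresholds:
  Ana: 1 of 3 neighbours < 2, holds.
  Gus: 1 of 3 neighbours < 3, holds.
  Nia: 1 of 2 neighbours ≥ 1, becomes infected.
Round 3 — no new infections; cascade stops.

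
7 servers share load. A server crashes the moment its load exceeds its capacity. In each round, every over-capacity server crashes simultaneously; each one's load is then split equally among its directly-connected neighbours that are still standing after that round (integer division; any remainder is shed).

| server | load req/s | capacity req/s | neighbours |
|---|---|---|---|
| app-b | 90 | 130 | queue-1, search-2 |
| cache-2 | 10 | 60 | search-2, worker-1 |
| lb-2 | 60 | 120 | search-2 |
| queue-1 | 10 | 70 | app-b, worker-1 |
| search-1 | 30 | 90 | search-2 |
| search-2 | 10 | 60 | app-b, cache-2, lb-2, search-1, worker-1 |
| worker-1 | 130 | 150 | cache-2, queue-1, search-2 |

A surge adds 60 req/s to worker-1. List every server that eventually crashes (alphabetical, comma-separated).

Round 1 — worker-1 at 190 > 150. worker-1 crashes.
  worker-1 sheds 190 req/s to cache-2, queue-1, search-2: 63 each (1 lost).
    cache-2: 10+63 = 73 > 60
    queue-1: 10+63 = 73 > 70
    search-2: 10+63 = 73 > 60
Round 2 — cache-2, queue-1, search-2 crash.
  cache-2 sheds 73 req/s: no online neighbours, lost.
  queue-1 sheds 73 req/s to app-b: 73 each.
    app-b: 90+73 = 163 > 130
  search-2 sheds 73 req/s to app-b, lb-2, search-1: 24 each (1 lost).
    app-b: 163+24 = 187 > 130
    lb-2: 60+24 = 84 ≤ 120
    search-1: 30+24 = 54 ≤ 90
Round 3 — app-b crashes.
  app-b sheds 187 req/s: no online neighbours, lost.
No further crashes.

app-b, cache-2, queue-1, search-2, worker-1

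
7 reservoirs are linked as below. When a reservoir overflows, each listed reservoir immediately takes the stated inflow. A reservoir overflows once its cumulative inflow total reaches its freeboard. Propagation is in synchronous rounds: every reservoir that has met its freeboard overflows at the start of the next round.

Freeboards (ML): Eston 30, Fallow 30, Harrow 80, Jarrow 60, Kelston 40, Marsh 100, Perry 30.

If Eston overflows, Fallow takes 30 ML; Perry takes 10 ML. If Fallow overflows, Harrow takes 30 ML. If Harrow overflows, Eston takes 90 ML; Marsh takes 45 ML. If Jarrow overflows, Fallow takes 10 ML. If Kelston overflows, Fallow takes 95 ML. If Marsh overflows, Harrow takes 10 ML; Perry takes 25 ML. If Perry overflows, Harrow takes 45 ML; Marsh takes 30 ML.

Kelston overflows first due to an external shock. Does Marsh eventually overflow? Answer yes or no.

Round 1 — Kelston overflows (initial).
  Fallow: +95 → 95 ≥ 30
Round 2 — Fallow overflows.
  Harrow: +30 → 30 < 80
No further overflows.

no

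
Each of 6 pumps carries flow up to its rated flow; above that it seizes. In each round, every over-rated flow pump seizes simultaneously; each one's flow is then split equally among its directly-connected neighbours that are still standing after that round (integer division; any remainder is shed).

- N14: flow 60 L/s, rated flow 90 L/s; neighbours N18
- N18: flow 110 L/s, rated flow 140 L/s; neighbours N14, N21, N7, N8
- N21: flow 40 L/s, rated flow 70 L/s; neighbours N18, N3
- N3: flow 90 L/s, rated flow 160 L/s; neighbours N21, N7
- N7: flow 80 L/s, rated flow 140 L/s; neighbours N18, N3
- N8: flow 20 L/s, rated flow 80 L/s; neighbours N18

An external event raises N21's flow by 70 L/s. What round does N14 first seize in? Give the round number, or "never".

Round 1 — N21 at 110 > 70. N21 seizes.
  N21 sheds 110 L/s to N18, N3: 55 each.
    N18: 110+55 = 165 > 140
    N3: 90+55 = 145 ≤ 160
Round 2 — N18 seizes.
  N18 sheds 165 L/s to N14, N7, N8: 55 each.
    N14: 60+55 = 115 > 90
    N7: 80+55 = 135 ≤ 140
    N8: 20+55 = 75 ≤ 80
Round 3 — N14 seizes.
  N14 sheds 115 L/s: no online neighbours, lost.
No further seizures.

3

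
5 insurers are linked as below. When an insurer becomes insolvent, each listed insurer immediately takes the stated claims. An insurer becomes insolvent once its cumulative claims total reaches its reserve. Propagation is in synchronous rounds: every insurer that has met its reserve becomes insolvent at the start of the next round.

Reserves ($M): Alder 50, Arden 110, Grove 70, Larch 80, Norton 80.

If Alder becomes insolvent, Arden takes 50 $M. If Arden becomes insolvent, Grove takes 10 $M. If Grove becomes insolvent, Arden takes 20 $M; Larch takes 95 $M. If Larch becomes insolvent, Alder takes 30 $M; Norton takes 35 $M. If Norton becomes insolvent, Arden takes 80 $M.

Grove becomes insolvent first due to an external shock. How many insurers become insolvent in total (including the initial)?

2

Round 1 — Grove becomes insolvent (initial).
  Arden: +20 → 20 < 110
  Larch: +95 → 95 ≥ 80
Round 2 — Larch becomes insolvent.
  Alder: +30 → 30 < 50
  Norton: +35 → 35 < 80
No further insolvencies.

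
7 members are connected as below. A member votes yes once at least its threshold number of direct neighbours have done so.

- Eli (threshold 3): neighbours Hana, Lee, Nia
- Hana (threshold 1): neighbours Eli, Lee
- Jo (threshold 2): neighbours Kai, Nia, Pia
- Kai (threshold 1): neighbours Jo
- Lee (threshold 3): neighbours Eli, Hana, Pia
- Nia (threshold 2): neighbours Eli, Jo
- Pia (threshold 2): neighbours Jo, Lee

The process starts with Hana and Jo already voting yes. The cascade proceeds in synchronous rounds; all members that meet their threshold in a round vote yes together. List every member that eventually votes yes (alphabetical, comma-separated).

Hana, Jo, Kai

Round 1 — Hana, Jo vote yes (initial).
Round 2 — checking thresholds:
  Eli: 1 of 3 neighbours < 3, not yet.
  Kai: 1 of 1 neighbours ≥ 1, votes yes.
  Lee: 1 of 3 neighbours < 3, not yet.
  Nia: 1 of 2 neighbours < 2, not yet.
  Pia: 1 of 2 neighbours < 2, not yet.
Round 3 — no new yes votes; cascade stops.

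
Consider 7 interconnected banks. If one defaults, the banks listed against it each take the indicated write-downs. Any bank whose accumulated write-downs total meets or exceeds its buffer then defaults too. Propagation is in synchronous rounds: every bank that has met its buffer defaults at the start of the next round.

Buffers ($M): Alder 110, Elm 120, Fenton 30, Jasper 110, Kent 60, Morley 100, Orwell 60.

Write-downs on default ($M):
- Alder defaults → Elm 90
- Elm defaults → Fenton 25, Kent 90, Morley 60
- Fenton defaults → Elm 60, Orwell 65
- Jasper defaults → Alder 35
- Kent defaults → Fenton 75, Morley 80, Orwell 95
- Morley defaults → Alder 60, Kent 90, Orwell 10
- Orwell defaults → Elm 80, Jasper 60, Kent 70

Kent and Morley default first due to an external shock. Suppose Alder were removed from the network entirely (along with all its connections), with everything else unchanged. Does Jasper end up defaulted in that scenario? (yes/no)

no

With Alder removed:
Round 1 — Kent, Morley default (initial).
  Fenton: +75 → 75 ≥ 30
  Orwell: +95+10 → 105 ≥ 60
Round 2 — Fenton, Orwell default.
  Elm: +60+80 → 140 ≥ 120
  Jasper: +60 → 60 < 110
Round 3 — Elm defaults.
No further defaults.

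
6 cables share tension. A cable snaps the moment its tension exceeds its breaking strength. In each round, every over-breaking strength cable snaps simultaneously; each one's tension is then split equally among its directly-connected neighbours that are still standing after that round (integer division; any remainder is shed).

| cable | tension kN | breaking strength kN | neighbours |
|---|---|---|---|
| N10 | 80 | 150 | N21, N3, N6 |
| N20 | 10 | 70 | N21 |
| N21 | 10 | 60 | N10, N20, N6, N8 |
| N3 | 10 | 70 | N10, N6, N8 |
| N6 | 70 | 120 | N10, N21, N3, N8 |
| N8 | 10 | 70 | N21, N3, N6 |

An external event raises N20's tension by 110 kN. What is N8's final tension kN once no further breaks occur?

Round 1 — N20 at 120 > 70. N20 snaps.
  N20 sheds 120 kN to N21: 120 each.
    N21: 10+120 = 130 > 60
Round 2 — N21 snaps.
  N21 sheds 130 kN to N10, N6, N8: 43 each (1 lost).
    N10: 80+43 = 123 ≤ 150
    N6: 70+43 = 113 ≤ 120
    N8: 10+43 = 53 ≤ 70
No further breaks.

53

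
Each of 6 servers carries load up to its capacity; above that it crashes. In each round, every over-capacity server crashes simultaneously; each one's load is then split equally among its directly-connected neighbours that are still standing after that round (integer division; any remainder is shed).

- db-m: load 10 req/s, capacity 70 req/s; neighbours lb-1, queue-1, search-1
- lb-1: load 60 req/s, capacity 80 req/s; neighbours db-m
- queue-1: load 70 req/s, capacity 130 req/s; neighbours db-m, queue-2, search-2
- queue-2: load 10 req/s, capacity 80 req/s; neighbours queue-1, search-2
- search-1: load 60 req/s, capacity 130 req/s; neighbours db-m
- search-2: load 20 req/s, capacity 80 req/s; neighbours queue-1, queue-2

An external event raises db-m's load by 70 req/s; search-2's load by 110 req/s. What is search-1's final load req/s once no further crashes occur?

Round 1 — db-m at 80 > 70; search-2 at 130 > 80. db-m, search-2 crash.
  db-m sheds 80 req/s to lb-1, queue-1, search-1: 26 each (2 lost).
    lb-1: 60+26 = 86 > 80
    queue-1: 70+26 = 96 ≤ 130
    search-1: 60+26 = 86 ≤ 130
  search-2 sheds 130 req/s to queue-1, queue-2: 65 each.
    queue-1: 96+65 = 161 > 130
    queue-2: 10+65 = 75 ≤ 80
Round 2 — lb-1, queue-1 crash.
  lb-1 sheds 86 req/s: no online neighbours, lost.
  queue-1 sheds 161 req/s to queue-2: 161 each.
    queue-2: 75+161 = 236 > 80
Round 3 — queue-2 crashes.
  queue-2 sheds 236 req/s: no online neighbours, lost.
No further crashes.

86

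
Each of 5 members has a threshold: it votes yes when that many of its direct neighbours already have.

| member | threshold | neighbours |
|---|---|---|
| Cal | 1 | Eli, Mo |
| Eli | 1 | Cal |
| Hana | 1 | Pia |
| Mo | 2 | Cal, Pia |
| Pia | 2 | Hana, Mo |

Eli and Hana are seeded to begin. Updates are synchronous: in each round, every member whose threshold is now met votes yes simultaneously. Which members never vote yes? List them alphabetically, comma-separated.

Mo, Pia

Round 1 — Eli, Hana vote yes (initial).
Round 2 — checking thresholds:
  Cal: 1 of 2 neighbours ≥ 1, votes yes.
  Pia: 1 of 2 neighbours < 2, holds.
Round 3 — no new yes votes; cascade stops.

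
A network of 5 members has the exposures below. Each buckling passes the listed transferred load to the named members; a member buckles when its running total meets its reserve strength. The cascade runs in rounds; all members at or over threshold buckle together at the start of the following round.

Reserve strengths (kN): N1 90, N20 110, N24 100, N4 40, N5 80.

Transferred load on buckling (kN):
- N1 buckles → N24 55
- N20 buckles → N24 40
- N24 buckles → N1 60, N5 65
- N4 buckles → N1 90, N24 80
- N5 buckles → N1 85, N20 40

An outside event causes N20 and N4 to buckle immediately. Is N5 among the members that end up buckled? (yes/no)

no

Round 1 — N20, N4 buckle (initial).
  N1: +90 → 90 ≥ 90
  N24: +40+80 → 120 ≥ 100
Round 2 — N1, N24 buckle.
  N5: +65 → 65 < 80
No further bucklings.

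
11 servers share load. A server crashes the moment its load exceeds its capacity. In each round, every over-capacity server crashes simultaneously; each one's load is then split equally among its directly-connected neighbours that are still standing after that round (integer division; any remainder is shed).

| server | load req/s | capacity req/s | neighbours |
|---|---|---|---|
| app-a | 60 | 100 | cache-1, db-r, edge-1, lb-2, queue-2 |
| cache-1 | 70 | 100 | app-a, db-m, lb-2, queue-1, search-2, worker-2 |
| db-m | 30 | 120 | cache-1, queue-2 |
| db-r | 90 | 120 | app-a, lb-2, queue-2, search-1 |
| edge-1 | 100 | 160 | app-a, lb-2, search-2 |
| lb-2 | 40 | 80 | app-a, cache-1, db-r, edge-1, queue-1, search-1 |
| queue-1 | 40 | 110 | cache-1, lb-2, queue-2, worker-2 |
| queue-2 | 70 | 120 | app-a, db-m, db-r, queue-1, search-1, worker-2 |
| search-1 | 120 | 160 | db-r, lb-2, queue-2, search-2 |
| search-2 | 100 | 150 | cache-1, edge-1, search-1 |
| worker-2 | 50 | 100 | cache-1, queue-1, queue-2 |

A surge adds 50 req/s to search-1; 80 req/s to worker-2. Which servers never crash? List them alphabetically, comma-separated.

Round 1 — search-1 at 170 > 160; worker-2 at 130 > 100. search-1, worker-2 crash.
  search-1 sheds 170 req/s to db-r, lb-2, queue-2, search-2: 42 each (2 lost).
    db-r: 90+42 = 132 > 120
    lb-2: 40+42 = 82 > 80
    queue-2: 70+42 = 112 ≤ 120
    search-2: 100+42 = 142 ≤ 150
  worker-2 sheds 130 req/s to cache-1, queue-1, queue-2: 43 each (1 lost).
    cache-1: 70+43 = 113 > 100
    queue-1: 40+43 = 83 ≤ 110
    queue-2: 112+43 = 155 > 120
Round 2 — cache-1, db-r, lb-2, queue-2 crash.
  cache-1 sheds 113 req/s to app-a, db-m, queue-1, search-2: 28 each (1 lost).
    app-a: 60+28 = 88 ≤ 100
    db-m: 30+28 = 58 ≤ 120
    queue-1: 83+28 = 111 > 110
    search-2: 142+28 = 170 > 150
  db-r sheds 132 req/s to app-a: 132 each.
    app-a: 88+132 = 220 > 100
  lb-2 sheds 82 req/s to app-a, edge-1, queue-1: 27 each (1 lost).
    app-a: 220+27 = 247 > 100
    edge-1: 100+27 = 127 ≤ 160
    queue-1: 111+27 = 138 > 110
  queue-2 sheds 155 req/s to app-a, db-m, queue-1: 51 each (2 lost).
    app-a: 247+51 = 298 > 100
    db-m: 58+51 = 109 ≤ 120
    queue-1: 138+51 = 189 > 110
Round 3 — app-a, queue-1, search-2 crash.
  app-a sheds 298 req/s to edge-1: 298 each.
    edge-1: 127+298 = 425 > 160
  queue-1 sheds 189 req/s: no online neighbours, lost.
  search-2 sheds 170 req/s to edge-1: 170 each.
    edge-1: 425+170 = 595 > 160
Round 4 — edge-1 crashes.
  edge-1 sheds 595 req/s: no online neighbours, lost.
No further crashes.

db-m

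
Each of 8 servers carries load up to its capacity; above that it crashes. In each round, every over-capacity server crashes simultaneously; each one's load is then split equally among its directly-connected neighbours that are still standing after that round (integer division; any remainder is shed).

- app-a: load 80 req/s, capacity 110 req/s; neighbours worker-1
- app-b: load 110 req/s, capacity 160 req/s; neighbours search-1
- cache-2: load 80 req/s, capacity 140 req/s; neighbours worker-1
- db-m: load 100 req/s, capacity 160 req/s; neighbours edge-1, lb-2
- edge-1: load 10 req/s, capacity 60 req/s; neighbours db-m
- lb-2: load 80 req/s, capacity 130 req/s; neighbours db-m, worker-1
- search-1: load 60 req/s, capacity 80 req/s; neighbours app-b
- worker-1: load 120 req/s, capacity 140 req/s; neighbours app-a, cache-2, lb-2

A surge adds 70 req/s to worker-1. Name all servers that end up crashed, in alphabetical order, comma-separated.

Round 1 — worker-1 at 190 > 140. worker-1 crashes.
  worker-1 sheds 190 req/s to app-a, cache-2, lb-2: 63 each (1 lost).
    app-a: 80+63 = 143 > 110
    cache-2: 80+63 = 143 > 140
    lb-2: 80+63 = 143 > 130
Round 2 — app-a, cache-2, lb-2 crash.
  app-a sheds 143 req/s: no online neighbours, lost.
  cache-2 sheds 143 req/s: no online neighbours, lost.
  lb-2 sheds 143 req/s to db-m: 143 each.
    db-m: 100+143 = 243 > 160
Round 3 — db-m crashes.
  db-m sheds 243 req/s to edge-1: 243 each.
    edge-1: 10+243 = 253 > 60
Round 4 — edge-1 crashes.
  edge-1 sheds 253 req/s: no online neighbours, lost.
No further crashes.

app-a, cache-2, db-m, edge-1, lb-2, worker-1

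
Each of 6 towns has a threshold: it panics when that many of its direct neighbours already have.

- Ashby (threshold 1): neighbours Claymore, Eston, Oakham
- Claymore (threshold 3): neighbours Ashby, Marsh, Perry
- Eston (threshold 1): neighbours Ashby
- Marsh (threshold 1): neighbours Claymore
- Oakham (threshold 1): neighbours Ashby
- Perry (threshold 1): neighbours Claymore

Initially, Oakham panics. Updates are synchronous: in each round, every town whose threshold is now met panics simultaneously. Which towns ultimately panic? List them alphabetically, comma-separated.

Ashby, Eston, Oakham

Round 1 — Oakham panics (initial).
Round 2 — checking thresholds:
  Ashby: 1 of 3 neighbours ≥ 1, panics.
Round 3 — checking thresholds:
  Claymore: 1 of 3 neighbours < 3, not yet.
  Eston: 1 of 1 neighbours ≥ 1, panics.
Round 4 — no new panics; cascade stops.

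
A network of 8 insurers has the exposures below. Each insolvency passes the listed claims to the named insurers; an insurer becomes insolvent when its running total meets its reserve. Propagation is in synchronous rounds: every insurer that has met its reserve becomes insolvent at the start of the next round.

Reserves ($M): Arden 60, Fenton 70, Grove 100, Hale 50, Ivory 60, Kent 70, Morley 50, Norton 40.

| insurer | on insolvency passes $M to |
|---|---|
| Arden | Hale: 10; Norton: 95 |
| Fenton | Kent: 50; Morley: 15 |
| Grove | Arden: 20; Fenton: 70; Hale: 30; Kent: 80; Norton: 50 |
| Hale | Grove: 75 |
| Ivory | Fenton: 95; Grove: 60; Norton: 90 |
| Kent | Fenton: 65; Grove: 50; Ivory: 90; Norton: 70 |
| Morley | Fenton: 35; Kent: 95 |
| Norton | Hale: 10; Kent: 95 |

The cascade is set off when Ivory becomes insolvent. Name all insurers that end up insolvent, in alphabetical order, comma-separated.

Round 1 — Ivory becomes insolvent (initial).
  Fenton: +95 → 95 ≥ 70
  Grove: +60 → 60 < 100
  Norton: +90 → 90 ≥ 40
Round 2 — Fenton, Norton become insolvent.
  Hale: +10 → 10 < 50
  Kent: +50+95 → 145 ≥ 70
  Morley: +15 → 15 < 50
Round 3 — Kent becomes insolvent.
  Grove: +50 → 110 ≥ 100
Round 4 — Grove becomes insolvent.
  Arden: +20 → 20 < 60
  Hale: +30 → 40 < 50
No further insolvencies.

Fenton, Grove, Ivory, Kent, Norton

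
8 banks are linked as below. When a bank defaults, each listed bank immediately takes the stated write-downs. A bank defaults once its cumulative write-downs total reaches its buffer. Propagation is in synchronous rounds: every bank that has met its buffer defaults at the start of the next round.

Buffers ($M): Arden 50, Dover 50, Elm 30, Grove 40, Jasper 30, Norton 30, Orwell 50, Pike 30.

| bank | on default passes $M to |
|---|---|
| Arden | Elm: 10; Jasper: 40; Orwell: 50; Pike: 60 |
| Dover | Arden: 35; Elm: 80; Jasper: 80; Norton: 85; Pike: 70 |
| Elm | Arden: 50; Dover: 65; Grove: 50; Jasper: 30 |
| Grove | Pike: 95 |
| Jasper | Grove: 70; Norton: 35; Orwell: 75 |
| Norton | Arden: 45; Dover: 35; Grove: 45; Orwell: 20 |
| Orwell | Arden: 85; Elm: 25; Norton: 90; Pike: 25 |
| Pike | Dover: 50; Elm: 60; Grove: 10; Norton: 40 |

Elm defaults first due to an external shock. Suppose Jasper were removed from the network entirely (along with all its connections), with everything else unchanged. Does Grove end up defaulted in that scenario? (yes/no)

With Jasper removed:
Round 1 — Elm defaults (initial).
  Arden: +50 → 50 ≥ 50
  Dover: +65 → 65 ≥ 50
  Grove: +50 → 50 ≥ 40
Round 2 — Arden, Dover, Grove default.
  Norton: +85 → 85 ≥ 30
  Orwell: +50 → 50 ≥ 50
  Pike: +60+70+95 → 225 ≥ 30
Round 3 — Norton, Orwell, Pike default.
No further defaults.

yes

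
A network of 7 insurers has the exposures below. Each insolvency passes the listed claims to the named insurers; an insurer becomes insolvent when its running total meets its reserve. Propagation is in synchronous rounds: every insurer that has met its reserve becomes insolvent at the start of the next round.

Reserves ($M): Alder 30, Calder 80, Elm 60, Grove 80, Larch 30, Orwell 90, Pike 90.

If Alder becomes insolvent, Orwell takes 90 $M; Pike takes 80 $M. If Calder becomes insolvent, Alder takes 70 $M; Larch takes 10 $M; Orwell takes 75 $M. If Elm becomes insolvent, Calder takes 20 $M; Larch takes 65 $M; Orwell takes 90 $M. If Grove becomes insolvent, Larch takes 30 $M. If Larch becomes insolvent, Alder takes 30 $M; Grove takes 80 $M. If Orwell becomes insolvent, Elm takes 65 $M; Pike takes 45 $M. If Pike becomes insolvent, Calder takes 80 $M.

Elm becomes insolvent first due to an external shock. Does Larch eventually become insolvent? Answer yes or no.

yes

Round 1 — Elm becomes insolvent (initial).
  Calder: +20 → 20 < 80
  Larch: +65 → 65 ≥ 30
  Orwell: +90 → 90 ≥ 90
Round 2 — Larch, Orwell become insolvent.
  Alder: +30 → 30 ≥ 30
  Grove: +80 → 80 ≥ 80
  Pike: +45 → 45 < 90
Round 3 — Alder, Grove become insolvent.
  Pike: +80 → 125 ≥ 90
Round 4 — Pike becomes insolvent.
  Calder: +80 → 100 ≥ 80
Round 5 — Calder becomes insolvent.
No further insolvencies.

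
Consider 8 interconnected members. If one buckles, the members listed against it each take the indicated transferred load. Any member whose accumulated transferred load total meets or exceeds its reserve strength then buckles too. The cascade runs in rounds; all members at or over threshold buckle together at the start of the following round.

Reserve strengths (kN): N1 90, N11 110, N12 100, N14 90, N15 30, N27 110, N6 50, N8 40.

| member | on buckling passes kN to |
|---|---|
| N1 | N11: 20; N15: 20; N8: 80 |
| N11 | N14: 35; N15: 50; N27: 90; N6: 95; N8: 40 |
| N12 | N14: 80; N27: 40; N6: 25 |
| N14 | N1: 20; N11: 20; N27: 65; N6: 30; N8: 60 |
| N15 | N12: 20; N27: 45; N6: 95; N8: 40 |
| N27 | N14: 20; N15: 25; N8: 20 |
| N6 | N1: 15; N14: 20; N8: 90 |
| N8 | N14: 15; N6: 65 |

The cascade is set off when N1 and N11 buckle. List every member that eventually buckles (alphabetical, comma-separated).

N1, N11, N14, N15, N27, N6, N8

Round 1 — N1, N11 buckle (initial).
  N14: +35 → 35 < 90
  N15: +20+50 → 70 ≥ 30
  N27: +90 → 90 < 110
  N6: +95 → 95 ≥ 50
  N8: +80+40 → 120 ≥ 40
Round 2 — N15, N6, N8 buckle.
  N12: +20 → 20 < 100
  N14: +20+15 → 70 < 90
  N27: +45 → 135 ≥ 110
Round 3 — N27 buckles.
  N14: +20 → 90 ≥ 90
Round 4 — N14 buckles.
No further bucklings.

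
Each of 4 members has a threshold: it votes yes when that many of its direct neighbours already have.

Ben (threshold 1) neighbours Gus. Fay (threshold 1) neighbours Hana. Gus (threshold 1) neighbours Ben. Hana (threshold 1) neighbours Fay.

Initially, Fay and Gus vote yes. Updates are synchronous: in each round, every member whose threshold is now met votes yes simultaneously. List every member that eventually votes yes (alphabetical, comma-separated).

Ben, Fay, Gus, Hana

Round 1 — Fay, Gus vote yes (initial).
Round 2 — checking thresholds:
  Ben: 1 of 1 neighbours ≥ 1, votes yes.
  Hana: 1 of 1 neighbours ≥ 1, votes yes.
Round 3 — no new yes votes; cascade stops.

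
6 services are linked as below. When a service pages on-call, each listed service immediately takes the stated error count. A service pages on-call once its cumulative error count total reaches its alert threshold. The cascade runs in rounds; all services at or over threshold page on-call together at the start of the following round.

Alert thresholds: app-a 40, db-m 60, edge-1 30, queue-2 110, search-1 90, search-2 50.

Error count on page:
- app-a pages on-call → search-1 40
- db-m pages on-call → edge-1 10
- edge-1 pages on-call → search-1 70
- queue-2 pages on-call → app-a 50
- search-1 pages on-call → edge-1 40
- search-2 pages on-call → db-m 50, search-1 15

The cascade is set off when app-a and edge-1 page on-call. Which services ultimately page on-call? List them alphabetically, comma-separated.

Round 1 — app-a, edge-1 page on-call (initial).
  search-1: +40+70 → 110 ≥ 90
Round 2 — search-1 pages on-call.
No further pages.

app-a, edge-1, search-1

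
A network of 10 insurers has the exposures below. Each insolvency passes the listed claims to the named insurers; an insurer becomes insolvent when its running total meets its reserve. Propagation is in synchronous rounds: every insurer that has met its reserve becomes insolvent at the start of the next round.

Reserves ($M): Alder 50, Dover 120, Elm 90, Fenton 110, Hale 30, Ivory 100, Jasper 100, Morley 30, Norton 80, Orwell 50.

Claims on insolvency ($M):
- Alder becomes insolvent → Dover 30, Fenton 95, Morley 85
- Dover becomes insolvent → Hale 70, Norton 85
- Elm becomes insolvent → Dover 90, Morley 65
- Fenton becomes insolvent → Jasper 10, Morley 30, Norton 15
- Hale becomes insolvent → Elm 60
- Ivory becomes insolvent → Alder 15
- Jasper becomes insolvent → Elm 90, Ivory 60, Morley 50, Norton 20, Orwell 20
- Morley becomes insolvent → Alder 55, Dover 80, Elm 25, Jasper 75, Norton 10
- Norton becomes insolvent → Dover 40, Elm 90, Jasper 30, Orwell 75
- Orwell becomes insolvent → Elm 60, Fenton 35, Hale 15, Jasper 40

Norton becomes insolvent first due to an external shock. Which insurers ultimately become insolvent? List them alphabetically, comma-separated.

Alder, Dover, Elm, Fenton, Hale, Jasper, Morley, Norton, Orwell

Round 1 — Norton becomes insolvent (initial).
  Dover: +40 → 40 < 120
  Elm: +90 → 90 ≥ 90
  Jasper: +30 → 30 < 100
  Orwell: +75 → 75 ≥ 50
Round 2 — Elm, Orwell become insolvent.
  Dover: +90 → 130 ≥ 120
  Fenton: +35 → 35 < 110
  Hale: +15 → 15 < 30
  Jasper: +40 → 70 < 100
  Morley: +65 → 65 ≥ 30
Round 3 — Dover, Morley become insolvent.
  Alder: +55 → 55 ≥ 50
  Hale: +70 → 85 ≥ 30
  Jasper: +75 → 145 ≥ 100
Round 4 — Alder, Hale, Jasper become insolvent.
  Fenton: +95 → 130 ≥ 110
  Ivory: +60 → 60 < 100
Round 5 — Fenton becomes insolvent.
No further insolvencies.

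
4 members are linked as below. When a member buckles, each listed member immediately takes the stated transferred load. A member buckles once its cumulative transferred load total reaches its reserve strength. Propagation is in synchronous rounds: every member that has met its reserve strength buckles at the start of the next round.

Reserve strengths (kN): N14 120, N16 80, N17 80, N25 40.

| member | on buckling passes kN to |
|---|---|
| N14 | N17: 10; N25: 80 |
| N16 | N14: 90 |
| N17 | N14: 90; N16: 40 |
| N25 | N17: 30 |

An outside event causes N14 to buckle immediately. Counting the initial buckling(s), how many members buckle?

Round 1 — N14 buckles (initial).
  N17: +10 → 10 < 80
  N25: +80 → 80 ≥ 40
Round 2 — N25 buckles.
  N17: +30 → 40 < 80
No further bucklings.

2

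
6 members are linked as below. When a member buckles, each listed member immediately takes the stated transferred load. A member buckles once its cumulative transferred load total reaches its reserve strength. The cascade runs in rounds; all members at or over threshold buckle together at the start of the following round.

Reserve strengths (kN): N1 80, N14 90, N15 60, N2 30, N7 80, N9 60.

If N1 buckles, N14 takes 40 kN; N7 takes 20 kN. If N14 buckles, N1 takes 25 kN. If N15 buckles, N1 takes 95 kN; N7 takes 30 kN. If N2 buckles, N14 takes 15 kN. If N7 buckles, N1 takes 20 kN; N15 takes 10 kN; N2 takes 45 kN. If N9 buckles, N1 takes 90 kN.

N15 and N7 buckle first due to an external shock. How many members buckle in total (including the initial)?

Round 1 — N15, N7 buckle (initial).
  N1: +95+20 → 115 ≥ 80
  N2: +45 → 45 ≥ 30
Round 2 — N1, N2 buckle.
  N14: +40+15 → 55 < 90
No further bucklings.

4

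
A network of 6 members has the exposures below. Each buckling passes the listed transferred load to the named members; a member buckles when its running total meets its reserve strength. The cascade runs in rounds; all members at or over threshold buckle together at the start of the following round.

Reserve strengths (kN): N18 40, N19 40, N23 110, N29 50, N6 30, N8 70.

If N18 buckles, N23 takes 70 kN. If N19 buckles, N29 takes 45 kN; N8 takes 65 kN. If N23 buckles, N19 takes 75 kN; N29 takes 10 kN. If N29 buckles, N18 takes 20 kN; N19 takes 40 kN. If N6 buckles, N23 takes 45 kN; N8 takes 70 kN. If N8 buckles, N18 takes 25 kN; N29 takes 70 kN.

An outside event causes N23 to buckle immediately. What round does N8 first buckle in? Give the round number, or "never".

Round 1 — N23 buckles (initial).
  N19: +75 → 75 ≥ 40
  N29: +10 → 10 < 50
Round 2 — N19 buckles.
  N29: +45 → 55 ≥ 50
  N8: +65 → 65 < 70
Round 3 — N29 buckles.
  N18: +20 → 20 < 40
No further bucklings.

never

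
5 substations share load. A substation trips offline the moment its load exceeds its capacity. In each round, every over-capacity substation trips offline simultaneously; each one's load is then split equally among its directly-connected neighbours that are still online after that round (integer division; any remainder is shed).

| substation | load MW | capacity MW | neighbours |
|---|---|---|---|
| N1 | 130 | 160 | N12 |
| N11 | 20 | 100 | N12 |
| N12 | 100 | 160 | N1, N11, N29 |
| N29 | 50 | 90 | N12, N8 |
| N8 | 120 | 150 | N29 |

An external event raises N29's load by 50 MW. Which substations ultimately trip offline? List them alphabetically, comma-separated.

N29, N8

Round 1 — N29 at 100 > 90. N29 trips offline.
  N29 sheds 100 MW to N12, N8: 50 each.
    N12: 100+50 = 150 ≤ 160
    N8: 120+50 = 170 > 150
Round 2 — N8 trips offline.
  N8 sheds 170 MW: no online neighbours, lost.
No further trips.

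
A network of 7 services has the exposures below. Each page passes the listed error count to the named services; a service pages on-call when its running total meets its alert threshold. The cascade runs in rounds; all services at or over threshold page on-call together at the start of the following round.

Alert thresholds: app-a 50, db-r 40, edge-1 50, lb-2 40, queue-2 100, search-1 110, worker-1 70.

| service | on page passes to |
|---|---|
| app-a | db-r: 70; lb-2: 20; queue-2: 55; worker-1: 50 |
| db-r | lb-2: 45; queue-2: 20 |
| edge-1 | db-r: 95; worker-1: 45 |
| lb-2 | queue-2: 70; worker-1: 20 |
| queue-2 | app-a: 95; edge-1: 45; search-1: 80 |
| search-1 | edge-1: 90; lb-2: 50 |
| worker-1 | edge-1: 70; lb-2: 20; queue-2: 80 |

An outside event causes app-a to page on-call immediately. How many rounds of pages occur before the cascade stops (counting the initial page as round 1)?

Round 1 — app-a pages on-call (initial).
  db-r: +70 → 70 ≥ 40
  lb-2: +20 → 20 < 40
  queue-2: +55 → 55 < 100
  worker-1: +50 → 50 < 70
Round 2 — db-r pages on-call.
  lb-2: +45 → 65 ≥ 40
  queue-2: +20 → 75 < 100
Round 3 — lb-2 pages on-call.
  queue-2: +70 → 145 ≥ 100
  worker-1: +20 → 70 ≥ 70
Round 4 — queue-2, worker-1 page on-call.
  edge-1: +45+70 → 115 ≥ 50
  search-1: +80 → 80 < 110
Round 5 — edge-1 pages on-call.
No further pages.

5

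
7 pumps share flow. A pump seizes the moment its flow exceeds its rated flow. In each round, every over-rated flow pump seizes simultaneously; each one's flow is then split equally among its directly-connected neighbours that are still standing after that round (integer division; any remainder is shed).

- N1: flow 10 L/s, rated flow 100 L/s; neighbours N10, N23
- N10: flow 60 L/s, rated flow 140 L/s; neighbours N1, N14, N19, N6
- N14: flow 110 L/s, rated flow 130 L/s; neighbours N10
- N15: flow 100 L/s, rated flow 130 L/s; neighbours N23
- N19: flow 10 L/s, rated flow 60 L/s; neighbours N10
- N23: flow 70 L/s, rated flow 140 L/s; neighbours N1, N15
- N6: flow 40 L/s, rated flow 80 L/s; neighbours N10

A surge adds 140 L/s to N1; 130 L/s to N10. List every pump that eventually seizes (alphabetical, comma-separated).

Round 1 — N1 at 150 > 100; N10 at 190 > 140. N1, N10 seize.
  N1 sheds 150 L/s to N23: 150 each.
    N23: 70+150 = 220 > 140
  N10 sheds 190 L/s to N14, N19, N6: 63 each (1 lost).
    N14: 110+63 = 173 > 130
    N19: 10+63 = 73 > 60
    N6: 40+63 = 103 > 80
Round 2 — N14, N19, N23, N6 seize.
  N14 sheds 173 L/s: no online neighbours, lost.
  N19 sheds 73 L/s: no online neighbours, lost.
  N23 sheds 220 L/s to N15: 220 each.
    N15: 100+220 = 320 > 130
  N6 sheds 103 L/s: no online neighbours, lost.
Round 3 — N15 seizes.
  N15 sheds 320 L/s: no online neighbours, lost.
No further seizures.

N1, N10, N14, N15, N19, N23, N6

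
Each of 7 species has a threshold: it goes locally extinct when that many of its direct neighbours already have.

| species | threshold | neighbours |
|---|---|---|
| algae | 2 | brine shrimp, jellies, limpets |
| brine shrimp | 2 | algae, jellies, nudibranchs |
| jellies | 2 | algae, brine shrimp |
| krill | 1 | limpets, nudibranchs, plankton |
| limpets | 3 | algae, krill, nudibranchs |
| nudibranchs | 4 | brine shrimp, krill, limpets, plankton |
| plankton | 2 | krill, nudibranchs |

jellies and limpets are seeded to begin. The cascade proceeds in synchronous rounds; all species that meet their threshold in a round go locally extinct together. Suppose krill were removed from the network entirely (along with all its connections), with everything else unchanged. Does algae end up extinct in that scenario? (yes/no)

yes

With krill removed:
Round 1 — jellies, limpets go locally extinct (initial).
Round 2 — checking thresholds:
  algae: 2 of 3 neighbours ≥ 2, goes locally extinct.
  brine shrimp: 1 of 3 neighbours < 2, below threshold.
  nudibranchs: 1 of 3 neighbours < 4, below threshold.
Round 3 — checking thresholds:
  brine shrimp: 2 of 3 neighbours ≥ 2, goes locally extinct.
  nudibranchs: 1 of 3 neighbours < 4, below threshold.
Round 4 — no new extinctions; cascade stops.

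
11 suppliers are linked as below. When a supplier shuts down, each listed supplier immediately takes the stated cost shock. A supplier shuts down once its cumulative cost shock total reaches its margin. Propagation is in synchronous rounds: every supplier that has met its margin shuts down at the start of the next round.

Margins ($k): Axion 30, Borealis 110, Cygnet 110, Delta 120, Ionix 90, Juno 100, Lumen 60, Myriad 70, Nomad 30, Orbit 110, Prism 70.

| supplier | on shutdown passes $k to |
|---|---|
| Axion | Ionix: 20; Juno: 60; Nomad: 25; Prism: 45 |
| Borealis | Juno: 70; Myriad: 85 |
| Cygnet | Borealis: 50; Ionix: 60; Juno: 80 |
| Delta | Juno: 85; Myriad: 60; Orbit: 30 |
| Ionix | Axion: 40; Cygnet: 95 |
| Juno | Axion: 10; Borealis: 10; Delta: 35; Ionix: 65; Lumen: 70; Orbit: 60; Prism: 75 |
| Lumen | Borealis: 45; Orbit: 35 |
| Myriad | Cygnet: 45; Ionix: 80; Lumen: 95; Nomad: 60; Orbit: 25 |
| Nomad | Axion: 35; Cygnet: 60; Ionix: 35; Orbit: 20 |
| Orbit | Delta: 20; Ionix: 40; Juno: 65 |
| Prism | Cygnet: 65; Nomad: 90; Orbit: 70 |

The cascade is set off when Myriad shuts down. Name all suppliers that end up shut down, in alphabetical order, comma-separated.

Axion, Cygnet, Ionix, Juno, Lumen, Myriad, Nomad, Orbit, Prism

Round 1 — Myriad shuts down (initial).
  Cygnet: +45 → 45 < 110
  Ionix: +80 → 80 < 90
  Lumen: +95 → 95 ≥ 60
  Nomad: +60 → 60 ≥ 30
  Orbit: +25 → 25 < 110
Round 2 — Lumen, Nomad shut down.
  Axion: +35 → 35 ≥ 30
  Borealis: +45 → 45 < 110
  Cygnet: +60 → 105 < 110
  Ionix: +35 → 115 ≥ 90
  Orbit: +35+20 → 80 < 110
Round 3 — Axion, Ionix shut down.
  Cygnet: +95 → 200 ≥ 110
  Juno: +60 → 60 < 100
  Prism: +45 → 45 < 70
Round 4 — Cygnet shuts down.
  Borealis: +50 → 95 < 110
  Juno: +80 → 140 ≥ 100
Round 5 — Juno shuts down.
  Borealis: +10 → 105 < 110
  Delta: +35 → 35 < 120
  Orbit: +60 → 140 ≥ 110
  Prism: +75 → 120 ≥ 70
Round 6 — Orbit, Prism shut down.
  Delta: +20 → 55 < 120
No further shutdowns.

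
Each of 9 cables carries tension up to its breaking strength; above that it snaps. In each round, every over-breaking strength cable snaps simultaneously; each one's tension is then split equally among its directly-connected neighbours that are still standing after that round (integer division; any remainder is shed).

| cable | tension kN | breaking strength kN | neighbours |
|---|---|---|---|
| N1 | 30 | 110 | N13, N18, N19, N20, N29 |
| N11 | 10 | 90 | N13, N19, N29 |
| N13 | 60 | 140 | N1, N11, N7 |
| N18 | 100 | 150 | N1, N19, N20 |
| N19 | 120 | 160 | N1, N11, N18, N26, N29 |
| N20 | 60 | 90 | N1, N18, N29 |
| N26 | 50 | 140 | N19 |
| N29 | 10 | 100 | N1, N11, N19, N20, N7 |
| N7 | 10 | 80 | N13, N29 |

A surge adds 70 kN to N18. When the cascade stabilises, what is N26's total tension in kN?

94

Round 1 — N18 at 170 > 150. N18 snaps.
  N18 sheds 170 kN to N1, N19, N20: 56 each (2 lost).
    N1: 30+56 = 86 ≤ 110
    N19: 120+56 = 176 > 160
    N20: 60+56 = 116 > 90
Round 2 — N19, N20 snap.
  N19 sheds 176 kN to N1, N11, N26, N29: 44 each.
    N1: 86+44 = 130 > 110
    N11: 10+44 = 54 ≤ 90
    N26: 50+44 = 94 ≤ 140
    N29: 10+44 = 54 ≤ 100
  N20 sheds 116 kN to N1, N29: 58 each.
    N1: 130+58 = 188 > 110
    N29: 54+58 = 112 > 100
Round 3 — N1, N29 snap.
  N1 sheds 188 kN to N13: 188 each.
    N13: 60+188 = 248 > 140
  N29 sheds 112 kN to N11, N7: 56 each.
    N11: 54+56 = 110 > 90
    N7: 10+56 = 66 ≤ 80
Round 4 — N11, N13 snap.
  N11 sheds 110 kN: no online neighbours, lost.
  N13 sheds 248 kN to N7: 248 each.
    N7: 66+248 = 314 > 80
Round 5 — N7 snaps.
  N7 sheds 314 kN: no online neighbours, lost.
No further breaks.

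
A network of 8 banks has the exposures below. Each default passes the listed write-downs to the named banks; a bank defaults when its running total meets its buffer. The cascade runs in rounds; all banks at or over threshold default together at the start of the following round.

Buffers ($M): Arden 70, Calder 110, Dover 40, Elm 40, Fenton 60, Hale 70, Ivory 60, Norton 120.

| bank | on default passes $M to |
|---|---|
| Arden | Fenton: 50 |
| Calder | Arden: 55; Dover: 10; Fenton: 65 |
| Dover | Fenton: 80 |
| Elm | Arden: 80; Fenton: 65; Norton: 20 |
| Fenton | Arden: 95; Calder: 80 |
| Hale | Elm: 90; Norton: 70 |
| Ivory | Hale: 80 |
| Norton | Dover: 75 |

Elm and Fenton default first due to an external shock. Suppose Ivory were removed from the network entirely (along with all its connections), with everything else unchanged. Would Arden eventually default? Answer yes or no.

With Ivory removed:
Round 1 — Elm, Fenton default (initial).
  Arden: +80+95 → 175 ≥ 70
  Calder: +80 → 80 < 110
  Norton: +20 → 20 < 120
Round 2 — Arden defaults.
No further defaults.

yes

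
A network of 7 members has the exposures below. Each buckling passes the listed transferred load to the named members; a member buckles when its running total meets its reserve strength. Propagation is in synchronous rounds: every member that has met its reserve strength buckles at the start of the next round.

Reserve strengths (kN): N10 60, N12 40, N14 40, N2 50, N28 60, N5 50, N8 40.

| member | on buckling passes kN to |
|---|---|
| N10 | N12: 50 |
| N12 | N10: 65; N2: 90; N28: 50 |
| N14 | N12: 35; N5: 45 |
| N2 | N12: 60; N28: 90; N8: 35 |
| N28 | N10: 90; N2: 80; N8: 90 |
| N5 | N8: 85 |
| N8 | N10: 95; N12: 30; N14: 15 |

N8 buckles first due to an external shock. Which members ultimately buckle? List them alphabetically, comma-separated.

N10, N12, N2, N28, N8

Round 1 — N8 buckles (initial).
  N10: +95 → 95 ≥ 60
  N12: +30 → 30 < 40
  N14: +15 → 15 < 40
Round 2 — N10 buckles.
  N12: +50 → 80 ≥ 40
Round 3 — N12 buckles.
  N2: +90 → 90 ≥ 50
  N28: +50 → 50 < 60
Round 4 — N2 buckles.
  N28: +90 → 140 ≥ 60
Round 5 — N28 buckles.
No further bucklings.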